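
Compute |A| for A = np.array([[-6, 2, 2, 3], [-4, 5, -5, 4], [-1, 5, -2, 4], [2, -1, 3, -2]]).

Expand along row 1:
  + (-6) · M_11   where M_11 = det([5 -5 4; 5 -2 4; -1 3 -2]) = -18
  − (2) · M_12   where M_12 = det([-4 -5 4; -1 -2 4; 2 3 -2]) = 6
  + (2) · M_13   where M_13 = det([-4 5 4; -1 5 4; 2 -1 -2]) = 18
  − (3) · M_14   where M_14 = det([-4 5 -5; -1 5 -2; 2 -1 3]) = -12
det = (+1)·(-6)·(-18) + (-1)·(2)·(6) + (+1)·(2)·(18) + (-1)·(3)·(-12) = 168

|A| = 168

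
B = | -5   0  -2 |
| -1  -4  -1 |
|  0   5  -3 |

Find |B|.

Expand along row 1:
  + (-5) · |-4 -1; 5 -3| = (-5)·(12 − (-5)) = -85
  + (-2) · |-1 -4; 0 5| = (-2)·(-5 − 0) = 10
Sum: (-85) + (10) = -75

The determinant is -75.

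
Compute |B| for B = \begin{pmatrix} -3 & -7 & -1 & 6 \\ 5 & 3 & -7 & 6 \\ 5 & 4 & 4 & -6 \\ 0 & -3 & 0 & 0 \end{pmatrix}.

-648

Expand along row 4 (it has 3 zeros):
  + (-3) · M_42   where M_42 = det([-3 -1 6; 5 -7 6; 5 4 -6]) = 216
det = (+1)·(-3)·(216) = -648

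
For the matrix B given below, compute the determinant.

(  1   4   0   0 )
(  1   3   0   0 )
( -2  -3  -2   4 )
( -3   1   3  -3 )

6

B is block lower-triangular with a 2×2 block and a 2×2 block on the diagonal, so its determinant equals the product of the determinants of the diagonal blocks.
det of the 2×2 block = -1
det of the 2×2 block = -6
det = (-1)·(-6) = 6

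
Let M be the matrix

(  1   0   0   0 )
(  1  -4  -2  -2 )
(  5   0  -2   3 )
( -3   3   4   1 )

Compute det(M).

Expand along row 1 (it has 3 zeros):
  + (1) · M_11   where M_11 = det([-4 -2 -2; 0 -2 3; 3 4 1]) = 26
det = (+1)·(1)·(26) = 26

|M| = 26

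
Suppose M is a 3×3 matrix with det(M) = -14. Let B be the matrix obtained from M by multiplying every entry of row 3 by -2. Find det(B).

Scaling one row by -2 multiplies the determinant by -2.
det(B) = (-2)·(-14) = 28

28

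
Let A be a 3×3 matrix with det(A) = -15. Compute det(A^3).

det(A^3) = (det A)^3 = (-15)^3 = -3375

The determinant is -3375.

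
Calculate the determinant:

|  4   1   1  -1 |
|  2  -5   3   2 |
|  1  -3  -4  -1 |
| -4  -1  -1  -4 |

-630

Expand along row 1:
  + (4) · M_11   where M_11 = det([-5 3 2; -3 -4 -1; -1 -1 -4]) = -110
  − (1) · M_12   where M_12 = det([2 3 2; 1 -4 -1; -4 -1 -4]) = 20
  + (1) · M_13   where M_13 = det([2 -5 2; 1 -3 -1; -4 -1 -4]) = -44
  − (-1) · M_14   where M_14 = det([2 -5 3; 1 -3 -4; -4 -1 -1]) = -126
det = (+1)·(4)·(-110) + (-1)·(1)·(20) + (+1)·(1)·(-44) + (-1)·(-1)·(-126) = -630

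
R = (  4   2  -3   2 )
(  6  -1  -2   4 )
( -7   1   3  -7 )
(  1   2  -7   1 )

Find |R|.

The determinant is 194.

Expand along row 1:
  + (4) · M_11   where M_11 = det([-1 -2 4; 1 3 -7; 2 -7 1]) = 24
  − (2) · M_12   where M_12 = det([6 -2 4; -7 3 -7; 1 -7 1]) = -92
  + (-3) · M_13   where M_13 = det([6 -1 4; -7 1 -7; 1 2 1]) = 30
  − (2) · M_14   where M_14 = det([6 -1 -2; -7 1 3; 1 2 -7]) = -2
det = (+1)·(4)·(24) + (-1)·(2)·(-92) + (+1)·(-3)·(30) + (-1)·(2)·(-2) = 194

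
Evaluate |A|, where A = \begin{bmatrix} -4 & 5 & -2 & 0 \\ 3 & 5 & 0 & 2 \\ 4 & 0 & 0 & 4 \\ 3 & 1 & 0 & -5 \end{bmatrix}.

-312

Expand along column 3 (it has 3 zeros):
  + (-2) · M_13   where M_13 = det([3 5 2; 4 0 4; 3 1 -5]) = 156
det = (+1)·(-2)·(156) = -312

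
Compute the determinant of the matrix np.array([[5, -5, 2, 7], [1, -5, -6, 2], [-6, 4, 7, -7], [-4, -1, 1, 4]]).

Expand along row 1:
  + (5) · M_11   where M_11 = det([-5 -6 2; 4 7 -7; -1 1 4]) = -99
  − (-5) · M_12   where M_12 = det([1 -6 2; -6 7 -7; -4 1 4]) = -233
  + (2) · M_13   where M_13 = det([1 -5 2; -6 4 -7; -4 -1 4]) = -207
  − (7) · M_14   where M_14 = det([1 -5 -6; -6 4 7; -4 -1 1]) = -11
det = (+1)·(5)·(-99) + (-1)·(-5)·(-233) + (+1)·(2)·(-207) + (-1)·(7)·(-11) = -1997

-1997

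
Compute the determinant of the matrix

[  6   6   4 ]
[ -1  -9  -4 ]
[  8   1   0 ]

116

Expand along column 3:
  + 4 · |-1 -9; 8 1| = 4·(-1 − (-72)) = 284
  − (-4) · |6 6; 8 1| = −(-4)·(6 − 48) = -168
Sum: (284) + (-168) = 116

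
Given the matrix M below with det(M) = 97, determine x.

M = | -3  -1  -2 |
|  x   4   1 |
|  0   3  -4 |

-4

Expanding along the column containing x, det(M) is linear in x: det(M) = (-10)·x + (57).
Set (-10)·x + (57) = 97  ⇒  (-10)·x = 40  ⇒  x = -4.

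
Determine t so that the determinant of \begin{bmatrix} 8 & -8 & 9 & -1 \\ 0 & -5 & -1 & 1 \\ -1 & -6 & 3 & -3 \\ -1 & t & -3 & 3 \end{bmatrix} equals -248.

-5

Expanding along the column containing t, det(A) is linear in t: det(A) = (-8)·t + (-288).
Set (-8)·t + (-288) = -248  ⇒  (-8)·t = 40  ⇒  t = -5.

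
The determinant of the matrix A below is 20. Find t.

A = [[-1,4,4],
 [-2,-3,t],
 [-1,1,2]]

t = -6

Expanding along the row containing t, det(A) is linear in t: det(A) = (-3)·t + (2).
Set (-3)·t + (2) = 20  ⇒  (-3)·t = 18  ⇒  t = -6.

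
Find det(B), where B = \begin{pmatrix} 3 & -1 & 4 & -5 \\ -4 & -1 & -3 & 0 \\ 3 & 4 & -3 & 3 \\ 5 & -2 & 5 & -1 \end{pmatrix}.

204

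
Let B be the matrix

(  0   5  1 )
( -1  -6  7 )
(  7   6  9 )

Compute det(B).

det(B) = 326

Expand along column 1:
  − (-1) · |5 1; 6 9| = −(-1)·(45 − 6) = 39
  + 7 · |5 1; -6 7| = 7·(35 − (-6)) = 287
Sum: (39) + (287) = 326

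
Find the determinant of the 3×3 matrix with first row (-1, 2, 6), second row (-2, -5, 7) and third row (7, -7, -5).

The determinant is 298.

Expand along row 1:
  + (-1) · |-5 7; -7 -5| = (-1)·(25 − (-49)) = -74
  − 2 · |-2 7; 7 -5| = −2·(10 − 49) = 78
  + 6 · |-2 -5; 7 -7| = 6·(14 − (-35)) = 294
Sum: (-74) + (78) + (294) = 298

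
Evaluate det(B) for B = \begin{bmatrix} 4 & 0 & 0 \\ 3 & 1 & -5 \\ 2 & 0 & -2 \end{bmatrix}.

-8

Expand along row 1:
  + 4 · |1 -5; 0 -2| = 4·(-2 − 0) = -8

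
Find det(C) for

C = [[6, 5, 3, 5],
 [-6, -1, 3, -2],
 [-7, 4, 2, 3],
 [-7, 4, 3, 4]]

Expand along row 1:
  + (6) · M_11   where M_11 = det([-1 3 -2; 4 2 3; 4 3 4]) = -19
  − (5) · M_12   where M_12 = det([-6 3 -2; -7 2 3; -7 3 4]) = 41
  + (3) · M_13   where M_13 = det([-6 -1 -2; -7 4 3; -7 4 4]) = -31
  − (5) · M_14   where M_14 = det([-6 -1 3; -7 4 2; -7 4 3]) = -31
det = (+1)·(6)·(-19) + (-1)·(5)·(41) + (+1)·(3)·(-31) + (-1)·(5)·(-31) = -257

-257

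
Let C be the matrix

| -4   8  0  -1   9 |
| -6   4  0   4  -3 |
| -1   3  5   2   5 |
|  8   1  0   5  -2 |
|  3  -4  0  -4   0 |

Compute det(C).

|C| = -4125

Expand along column 3 (it has 4 zeros):
  + (5) · M_33   where M_33 = det([-4 8 -1 9; -6 4 4 -3; 8 1 5 -2; 3 -4 -4 0]) = -825
det = (+1)·(5)·(-825) = -4125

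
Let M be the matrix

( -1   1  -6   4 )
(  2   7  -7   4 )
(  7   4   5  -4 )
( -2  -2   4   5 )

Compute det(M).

Expand along row 1:
  + (-1) · M_11   where M_11 = det([7 -7 4; 4 5 -4; -2 4 5]) = 475
  − (1) · M_12   where M_12 = det([2 -7 4; 7 5 -4; -2 4 5]) = 423
  + (-6) · M_13   where M_13 = det([2 7 4; 7 4 -4; -2 -2 5]) = -189
  − (4) · M_14   where M_14 = det([2 7 -7; 7 4 5; -2 -2 4]) = -172
det = (+1)·(-1)·(475) + (-1)·(1)·(423) + (+1)·(-6)·(-189) + (-1)·(4)·(-172) = 924

924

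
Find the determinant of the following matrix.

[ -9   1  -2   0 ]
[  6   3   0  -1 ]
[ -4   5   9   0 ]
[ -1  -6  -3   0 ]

430

Expand along column 4 (it has 3 zeros):
  + (-1) · M_24   where M_24 = det([-9 1 -2; -4 5 9; -1 -6 -3]) = -430
det = (+1)·(-1)·(-430) = 430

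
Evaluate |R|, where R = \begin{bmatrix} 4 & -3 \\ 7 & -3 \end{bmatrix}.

det(R) = 4·(-3) − (-3)·7 = -12 − (-21) = 9

9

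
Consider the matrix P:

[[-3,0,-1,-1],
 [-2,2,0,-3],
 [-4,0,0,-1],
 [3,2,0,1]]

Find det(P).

Expand along column 3 (it has 3 zeros):
  + (-1) · M_13   where M_13 = det([-2 2 -3; -4 0 -1; 3 2 1]) = 22
det = (+1)·(-1)·(22) = -22

|P| = -22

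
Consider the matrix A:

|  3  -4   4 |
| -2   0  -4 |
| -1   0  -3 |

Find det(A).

|A| = 8

Expand along column 2:
  − (-4) · |-2 -4; -1 -3| = −(-4)·(6 − 4) = 8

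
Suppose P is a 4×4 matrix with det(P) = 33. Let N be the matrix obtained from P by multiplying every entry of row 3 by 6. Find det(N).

198

Scaling one row by 6 multiplies the determinant by 6.
det(N) = (6)·(33) = 198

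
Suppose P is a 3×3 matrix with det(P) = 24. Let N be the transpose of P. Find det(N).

det(Pᵀ) = det(P).
det(N) = (1)·(24) = 24

|N| = 24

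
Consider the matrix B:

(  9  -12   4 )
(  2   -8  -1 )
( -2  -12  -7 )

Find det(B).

Expand along column 1:
  + 9 · |-8 -1; -12 -7| = 9·(56 − 12) = 396
  − 2 · |-12 4; -12 -7| = −2·(84 − (-48)) = -264
  + (-2) · |-12 4; -8 -1| = (-2)·(12 − (-32)) = -88
Sum: (396) + (-264) + (-88) = 44

|B| = 44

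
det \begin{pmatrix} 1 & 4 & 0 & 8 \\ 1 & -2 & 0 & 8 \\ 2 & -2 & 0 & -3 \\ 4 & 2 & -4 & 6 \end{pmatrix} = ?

456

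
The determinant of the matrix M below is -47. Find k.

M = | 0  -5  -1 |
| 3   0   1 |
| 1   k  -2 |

Expanding along the row containing k, det(M) is linear in k: det(M) = (-3)·k + (-35).
Set (-3)·k + (-35) = -47  ⇒  (-3)·k = -12  ⇒  k = 4.

4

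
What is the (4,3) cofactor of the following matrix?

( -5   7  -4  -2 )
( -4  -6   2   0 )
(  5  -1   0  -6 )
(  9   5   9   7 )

416

Delete row 4 and column 3; the remaining 3×3 submatrix is [-5 7 -2; -4 -6 0; 5 -1 -6].
Its determinant is -416.
The cofactor carries sign (−1)^(4+3) = −1, so C_{4,3} = −(-416) = 416.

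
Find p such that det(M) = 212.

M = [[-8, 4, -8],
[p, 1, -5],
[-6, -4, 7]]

Expanding along the column containing p, det(M) is linear in p: det(M) = (4)·p + (176).
Set (4)·p + (176) = 212  ⇒  (4)·p = 36  ⇒  p = 9.

9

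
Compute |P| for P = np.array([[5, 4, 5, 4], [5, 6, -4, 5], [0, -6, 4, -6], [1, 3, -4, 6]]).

Expand along row 3 (it has 1 zero):
  − (-6) · M_32   where M_32 = det([5 5 4; 5 -4 5; 1 -4 6]) = -209
  + (4) · M_33   where M_33 = det([5 4 4; 5 6 5; 1 3 6]) = 41
  − (-6) · M_34   where M_34 = det([5 4 5; 5 6 -4; 1 3 -4]) = 49
det = (-1)·(-6)·(-209) + (+1)·(4)·(41) + (-1)·(-6)·(49) = -796

det(P) = -796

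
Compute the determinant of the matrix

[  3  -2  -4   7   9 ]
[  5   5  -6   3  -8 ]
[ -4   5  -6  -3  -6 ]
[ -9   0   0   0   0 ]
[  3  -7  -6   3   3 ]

Expand along row 4 (it has 4 zeros):
  − (-9) · M_41   where M_41 = det([-2 -4 7 9; 5 -6 3 -8; 5 -6 -3 -6; -7 -6 3 3]) = 4800
det = (-1)·(-9)·(4800) = 43200

43200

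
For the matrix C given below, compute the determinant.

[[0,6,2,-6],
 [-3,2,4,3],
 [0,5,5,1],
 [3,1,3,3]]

|C| = -108

Expand along column 1 (it has 2 zeros):
  − (-3) · M_21   where M_21 = det([6 2 -6; 5 5 1; 1 3 3]) = -16
  − (3) · M_41   where M_41 = det([6 2 -6; 2 4 3; 5 5 1]) = 20
det = (-1)·(-3)·(-16) + (-1)·(3)·(20) = -108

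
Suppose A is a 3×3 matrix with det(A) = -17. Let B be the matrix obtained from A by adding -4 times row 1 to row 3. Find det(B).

det(B) = -17

Adding a multiple of one row to another leaves the determinant unchanged.
det(B) = (1)·(-17) = -17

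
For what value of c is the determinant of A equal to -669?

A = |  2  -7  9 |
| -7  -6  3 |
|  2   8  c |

3

Expanding along the row containing c, det(A) is linear in c: det(A) = (-61)·c + (-486).
Set (-61)·c + (-486) = -669  ⇒  (-61)·c = -183  ⇒  c = 3.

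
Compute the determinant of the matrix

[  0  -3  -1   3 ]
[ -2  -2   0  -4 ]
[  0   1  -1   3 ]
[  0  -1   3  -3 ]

Expand along column 1 (it has 3 zeros):
  − (-2) · M_21   where M_21 = det([-3 -1 3; 1 -1 3; -1 3 -3]) = 24
det = (-1)·(-2)·(24) = 48

48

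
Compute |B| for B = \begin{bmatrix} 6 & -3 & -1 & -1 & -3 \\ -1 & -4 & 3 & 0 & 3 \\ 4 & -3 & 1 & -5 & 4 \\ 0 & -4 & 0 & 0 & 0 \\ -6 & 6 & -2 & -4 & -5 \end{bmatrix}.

Expand along row 4 (it has 4 zeros):
  + (-4) · M_42   where M_42 = det([6 -1 -1 -3; -1 3 0 3; 4 1 -5 4; -6 -2 -4 -5]) = 784
det = (+1)·(-4)·(784) = -3136

|B| = -3136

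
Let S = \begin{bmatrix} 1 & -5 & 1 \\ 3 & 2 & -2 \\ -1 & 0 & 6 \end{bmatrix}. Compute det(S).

Expand along row 3:
  + (-1) · |-5 1; 2 -2| = (-1)·(10 − 2) = -8
  + 6 · |1 -5; 3 2| = 6·(2 − (-15)) = 102
Sum: (-8) + (102) = 94

The determinant is 94.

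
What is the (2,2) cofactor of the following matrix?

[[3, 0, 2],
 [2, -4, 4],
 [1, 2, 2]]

4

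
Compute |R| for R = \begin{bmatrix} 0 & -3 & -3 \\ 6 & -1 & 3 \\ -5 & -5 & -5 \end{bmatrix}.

Expand along row 1:
  − (-3) · |6 3; -5 -5| = −(-3)·(-30 − (-15)) = -45
  + (-3) · |6 -1; -5 -5| = (-3)·(-30 − 5) = 105
Sum: (-45) + (105) = 60

The determinant is 60.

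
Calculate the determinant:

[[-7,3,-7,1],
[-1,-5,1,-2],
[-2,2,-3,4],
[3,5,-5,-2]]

Expand along row 1:
  + (-7) · M_11   where M_11 = det([-5 1 -2; 2 -3 4; 5 -5 -2]) = -116
  − (3) · M_12   where M_12 = det([-1 1 -2; -2 -3 4; 3 -5 -2]) = -56
  + (-7) · M_13   where M_13 = det([-1 -5 -2; -2 2 4; 3 5 -2]) = 16
  − (1) · M_14   where M_14 = det([-1 -5 1; -2 2 -3; 3 5 -5]) = 74
det = (+1)·(-7)·(-116) + (-1)·(3)·(-56) + (+1)·(-7)·(16) + (-1)·(1)·(74) = 794

794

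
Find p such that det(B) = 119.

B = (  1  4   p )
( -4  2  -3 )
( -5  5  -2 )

p = -8

Expanding along the row containing p, det(B) is linear in p: det(B) = (-10)·p + (39).
Set (-10)·p + (39) = 119  ⇒  (-10)·p = 80  ⇒  p = -8.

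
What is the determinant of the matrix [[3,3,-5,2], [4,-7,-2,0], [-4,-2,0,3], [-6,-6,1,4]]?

The determinant is -3.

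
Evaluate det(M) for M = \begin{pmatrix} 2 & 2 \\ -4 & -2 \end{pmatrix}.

4

det(M) = 2·(-2) − 2·(-4) = -4 − (-8) = 4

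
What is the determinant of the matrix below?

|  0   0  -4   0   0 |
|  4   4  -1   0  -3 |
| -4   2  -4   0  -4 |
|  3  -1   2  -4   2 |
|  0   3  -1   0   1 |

The determinant is 1728.

Expand along row 1 (it has 4 zeros):
  + (-4) · M_13   where M_13 = det([4 4 0 -3; -4 2 0 -4; 3 -1 -4 2; 0 3 0 1]) = -432
det = (+1)·(-4)·(-432) = 1728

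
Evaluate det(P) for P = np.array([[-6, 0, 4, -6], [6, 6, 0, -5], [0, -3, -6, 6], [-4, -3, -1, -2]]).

The determinant is -534.

Expand along row 1 (it has 1 zero):
  + (-6) · M_11   where M_11 = det([6 0 -5; -3 -6 6; -3 -1 -2]) = 183
  + (4) · M_13   where M_13 = det([6 6 -5; 0 -3 6; -4 -3 -2]) = 60
  − (-6) · M_14   where M_14 = det([6 6 0; 0 -3 -6; -4 -3 -1]) = 54
det = (+1)·(-6)·(183) + (+1)·(4)·(60) + (-1)·(-6)·(54) = -534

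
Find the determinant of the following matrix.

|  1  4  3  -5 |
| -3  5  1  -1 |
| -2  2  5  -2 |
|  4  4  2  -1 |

Expand along row 1:
  + (1) · M_11   where M_11 = det([5 1 -1; 2 5 -2; 4 2 -1]) = 5
  − (4) · M_12   where M_12 = det([-3 1 -1; -2 5 -2; 4 2 -1]) = 17
  + (3) · M_13   where M_13 = det([-3 5 -1; -2 2 -2; 4 4 -1]) = -52
  − (-5) · M_14   where M_14 = det([-3 5 1; -2 2 5; 4 4 2]) = 152
det = (+1)·(1)·(5) + (-1)·(4)·(17) + (+1)·(3)·(-52) + (-1)·(-5)·(152) = 541

541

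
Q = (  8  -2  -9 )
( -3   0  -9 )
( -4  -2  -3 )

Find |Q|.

-252

Expand along column 2:
  − (-2) · |-3 -9; -4 -3| = −(-2)·(9 − 36) = -54
  − (-2) · |8 -9; -3 -9| = −(-2)·(-72 − 27) = -198
Sum: (-54) + (-198) = -252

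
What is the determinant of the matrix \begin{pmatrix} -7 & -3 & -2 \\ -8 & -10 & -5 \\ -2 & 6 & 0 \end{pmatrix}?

-104

Expand along column 3:
  + (-2) · |-8 -10; -2 6| = (-2)·(-48 − 20) = 136
  − (-5) · |-7 -3; -2 6| = −(-5)·(-42 − 6) = -240
Sum: (136) + (-240) = -104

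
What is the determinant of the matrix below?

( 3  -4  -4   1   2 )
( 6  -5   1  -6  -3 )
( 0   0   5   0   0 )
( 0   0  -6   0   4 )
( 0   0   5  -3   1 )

The matrix is block upper-triangular with a 2×2 block and a 3×3 block on the diagonal, so its determinant equals the product of the determinants of the diagonal blocks.
det of the 2×2 block = 9
det of the 3×3 block = 60
det = (9)·(60) = 540

540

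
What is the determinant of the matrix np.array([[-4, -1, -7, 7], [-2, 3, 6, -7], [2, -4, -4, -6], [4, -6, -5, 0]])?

Expand along row 4 (it has 1 zero):
  − (4) · M_41   where M_41 = det([-1 -7 7; 3 6 -7; -4 -4 -6]) = -174
  + (-6) · M_42   where M_42 = det([-4 -7 7; -2 6 -7; 2 -4 -6]) = 410
  − (-5) · M_43   where M_43 = det([-4 -1 7; -2 3 -7; 2 -4 -6]) = 224
det = (-1)·(4)·(-174) + (+1)·(-6)·(410) + (-1)·(-5)·(224) = -644

The determinant is -644.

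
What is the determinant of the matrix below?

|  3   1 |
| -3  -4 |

-9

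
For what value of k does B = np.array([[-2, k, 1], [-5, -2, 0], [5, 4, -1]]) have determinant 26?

Expanding along the row containing k, det(B) is linear in k: det(B) = (-5)·k + (-14).
Set (-5)·k + (-14) = 26  ⇒  (-5)·k = 40  ⇒  k = -8.

-8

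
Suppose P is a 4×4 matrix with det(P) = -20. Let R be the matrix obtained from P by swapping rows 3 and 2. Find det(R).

|R| = 20

Swapping two rows multiplies the determinant by −1.
det(R) = (-1)·(-20) = 20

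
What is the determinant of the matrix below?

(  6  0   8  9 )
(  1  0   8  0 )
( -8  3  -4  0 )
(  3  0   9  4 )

The determinant is -75.

Expand along column 2 (it has 3 zeros):
  − (3) · M_32   where M_32 = det([6 8 9; 1 8 0; 3 9 4]) = 25
det = (-1)·(3)·(25) = -75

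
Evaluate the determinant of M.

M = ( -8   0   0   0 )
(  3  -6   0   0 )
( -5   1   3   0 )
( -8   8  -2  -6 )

M is lower triangular, so det(M) is the product of the diagonal entries:
det = (-8) · (-6) · (3) · (-6) = -864

-864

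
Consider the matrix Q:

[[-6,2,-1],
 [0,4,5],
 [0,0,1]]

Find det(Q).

Q is upper triangular, so det(Q) is the product of the diagonal entries:
det = (-6) · (4) · (1) = -24

det(Q) = -24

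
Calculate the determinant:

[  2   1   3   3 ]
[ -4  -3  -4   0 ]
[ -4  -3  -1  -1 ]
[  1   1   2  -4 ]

The determinant is 12.

Expand along row 2 (it has 1 zero):
  − (-4) · M_21   where M_21 = det([1 3 3; -3 -1 -1; 1 2 -4]) = -48
  + (-3) · M_22   where M_22 = det([2 3 3; -4 -1 -1; 1 2 -4]) = -60
  − (-4) · M_23   where M_23 = det([2 1 3; -4 -3 -1; 1 1 -4]) = 6
det = (-1)·(-4)·(-48) + (+1)·(-3)·(-60) + (-1)·(-4)·(6) = 12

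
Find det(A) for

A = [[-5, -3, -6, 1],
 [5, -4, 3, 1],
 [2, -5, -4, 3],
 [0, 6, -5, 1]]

Expand along row 4 (it has 1 zero):
  + (6) · M_42   where M_42 = det([-5 -6 1; 5 3 1; 2 -4 3]) = -13
  − (-5) · M_43   where M_43 = det([-5 -3 1; 5 -4 1; 2 -5 3]) = 57
  + (1) · M_44   where M_44 = det([-5 -3 -6; 5 -4 3; 2 -5 -4]) = -131
det = (+1)·(6)·(-13) + (-1)·(-5)·(57) + (+1)·(1)·(-131) = 76

76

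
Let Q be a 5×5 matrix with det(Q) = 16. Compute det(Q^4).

det(Q^4) = (det Q)^4 = (16)^4 = 65536

The determinant is 65536.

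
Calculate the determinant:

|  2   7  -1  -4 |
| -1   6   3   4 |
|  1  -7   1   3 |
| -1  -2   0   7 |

The determinant is 502.

Expand along row 4 (it has 1 zero):
  − (-1) · M_41   where M_41 = det([7 -1 -4; 6 3 4; -7 1 3]) = -27
  + (-2) · M_42   where M_42 = det([2 -1 -4; -1 3 4; 1 1 3]) = 19
  + (7) · M_44   where M_44 = det([2 7 -1; -1 6 3; 1 -7 1]) = 81
det = (-1)·(-1)·(-27) + (+1)·(-2)·(19) + (+1)·(7)·(81) = 502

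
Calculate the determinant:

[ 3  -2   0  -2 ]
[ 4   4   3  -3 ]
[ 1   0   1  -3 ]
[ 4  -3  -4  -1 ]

Expand along row 1 (it has 1 zero):
  + (3) · M_11   where M_11 = det([4 3 -3; 0 1 -3; -3 -4 -1]) = -34
  − (-2) · M_12   where M_12 = det([4 3 -3; 1 1 -3; 4 -4 -1]) = -61
  − (-2) · M_14   where M_14 = det([4 4 3; 1 0 1; 4 -3 -4]) = 35
det = (+1)·(3)·(-34) + (-1)·(-2)·(-61) + (-1)·(-2)·(35) = -154

-154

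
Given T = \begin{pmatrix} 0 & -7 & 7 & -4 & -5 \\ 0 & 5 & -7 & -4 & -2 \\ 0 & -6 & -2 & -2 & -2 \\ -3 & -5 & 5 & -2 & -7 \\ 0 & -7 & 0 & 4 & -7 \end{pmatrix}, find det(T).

Expand along column 1 (it has 4 zeros):
  − (-3) · M_41   where M_41 = det([-7 7 -4 -5; 5 -7 -4 -2; -6 -2 -2 -2; -7 0 4 -7]) = -3938
det = (-1)·(-3)·(-3938) = -11814

det(T) = -11814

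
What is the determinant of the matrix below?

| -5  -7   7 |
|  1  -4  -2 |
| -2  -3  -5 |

-210

Expand along column 1:
  + (-5) · |-4 -2; -3 -5| = (-5)·(20 − 6) = -70
  − 1 · |-7 7; -3 -5| = −1·(35 − (-21)) = -56
  + (-2) · |-7 7; -4 -2| = (-2)·(14 − (-28)) = -84
Sum: (-70) + (-56) + (-84) = -210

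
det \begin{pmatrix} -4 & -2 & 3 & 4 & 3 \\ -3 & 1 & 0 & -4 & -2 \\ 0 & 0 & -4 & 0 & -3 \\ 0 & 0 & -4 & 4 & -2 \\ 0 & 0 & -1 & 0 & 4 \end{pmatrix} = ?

The matrix is block upper-triangular with a 2×2 block and a 3×3 block on the diagonal, so its determinant equals the product of the determinants of the diagonal blocks.
det of the 2×2 block = -10
det of the 3×3 block = -76
det = (-10)·(-76) = 760

760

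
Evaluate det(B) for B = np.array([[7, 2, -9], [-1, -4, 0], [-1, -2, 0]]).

Expand along column 3:
  + (-9) · |-1 -4; -1 -2| = (-9)·(2 − 4) = 18

18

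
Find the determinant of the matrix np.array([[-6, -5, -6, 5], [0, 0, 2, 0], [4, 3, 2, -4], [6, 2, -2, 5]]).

Expand along row 2 (it has 3 zeros):
  − (2) · M_23   where M_23 = det([-6 -5 5; 4 3 -4; 6 2 5]) = 32
det = (-1)·(2)·(32) = -64

-64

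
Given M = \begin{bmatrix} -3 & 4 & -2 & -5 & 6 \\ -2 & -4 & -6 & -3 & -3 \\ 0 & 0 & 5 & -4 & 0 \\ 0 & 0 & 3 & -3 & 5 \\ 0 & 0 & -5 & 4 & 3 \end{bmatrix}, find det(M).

|M| = -180

M is block upper-triangular with a 2×2 block and a 3×3 block on the diagonal, so its determinant equals the product of the determinants of the diagonal blocks.
det of the 2×2 block = 20
det of the 3×3 block = -9
det = (20)·(-9) = -180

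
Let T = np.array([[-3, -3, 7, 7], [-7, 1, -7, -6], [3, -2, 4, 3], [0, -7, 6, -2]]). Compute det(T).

The determinant is -483.

Expand along row 4 (it has 1 zero):
  + (-7) · M_42   where M_42 = det([-3 7 7; -7 -7 -6; 3 4 3]) = -37
  − (6) · M_43   where M_43 = det([-3 -3 7; -7 1 -6; 3 -2 3]) = 95
  + (-2) · M_44   where M_44 = det([-3 -3 7; -7 1 -7; 3 -2 4]) = 86
det = (+1)·(-7)·(-37) + (-1)·(6)·(95) + (+1)·(-2)·(86) = -483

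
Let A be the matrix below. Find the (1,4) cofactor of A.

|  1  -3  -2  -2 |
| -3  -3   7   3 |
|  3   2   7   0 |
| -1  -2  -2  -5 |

Delete row 1 and column 4; the remaining 3×3 submatrix is [-3 -3 7; 3 2 7; -1 -2 -2].
Its determinant is -55.
The cofactor carries sign (−1)^(1+4) = −1, so C_{1,4} = −(-55) = 55.

55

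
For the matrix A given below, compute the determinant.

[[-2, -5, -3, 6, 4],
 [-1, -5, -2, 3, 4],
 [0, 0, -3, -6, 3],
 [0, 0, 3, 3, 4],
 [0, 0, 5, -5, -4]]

det(A) = -1530

A is block upper-triangular with a 2×2 block and a 3×3 block on the diagonal, so its determinant equals the product of the determinants of the diagonal blocks.
det of the 2×2 block = 5
det of the 3×3 block = -306
det = (5)·(-306) = -1530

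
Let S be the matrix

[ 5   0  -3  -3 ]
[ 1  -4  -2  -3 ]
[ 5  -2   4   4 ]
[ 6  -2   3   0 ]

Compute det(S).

Expand along row 1 (it has 1 zero):
  + (5) · M_11   where M_11 = det([-4 -2 -3; -2 4 4; -2 3 0]) = 58
  + (-3) · M_13   where M_13 = det([1 -4 -3; 5 -2 4; 6 -2 0]) = -94
  − (-3) · M_14   where M_14 = det([1 -4 -2; 5 -2 4; 6 -2 3]) = -38
det = (+1)·(5)·(58) + (+1)·(-3)·(-94) + (-1)·(-3)·(-38) = 458

|S| = 458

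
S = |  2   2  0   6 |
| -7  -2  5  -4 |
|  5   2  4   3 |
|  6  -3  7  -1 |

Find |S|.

|S| = 1100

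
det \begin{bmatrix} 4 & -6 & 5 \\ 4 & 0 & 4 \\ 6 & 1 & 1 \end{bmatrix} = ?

Expand along row 2:
  − 4 · |-6 5; 1 1| = −4·(-6 − 5) = 44
  − 4 · |4 -6; 6 1| = −4·(4 − (-36)) = -160
Sum: (44) + (-160) = -116

The determinant is -116.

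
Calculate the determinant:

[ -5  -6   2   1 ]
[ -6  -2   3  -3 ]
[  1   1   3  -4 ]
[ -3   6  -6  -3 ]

486

Expand along row 1:
  + (-5) · M_11   where M_11 = det([-2 3 -3; 1 3 -4; 6 -6 -3]) = 75
  − (-6) · M_12   where M_12 = det([-6 3 -3; 1 3 -4; -3 -6 -3]) = 234
  + (2) · M_13   where M_13 = det([-6 -2 -3; 1 1 -4; -3 6 -3]) = -183
  − (1) · M_14   where M_14 = det([-6 -2 3; 1 1 3; -3 6 -6]) = 177
det = (+1)·(-5)·(75) + (-1)·(-6)·(234) + (+1)·(2)·(-183) + (-1)·(1)·(177) = 486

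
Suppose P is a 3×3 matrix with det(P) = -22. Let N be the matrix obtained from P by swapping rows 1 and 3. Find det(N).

The determinant is 22.

Swapping two rows multiplies the determinant by −1.
det(N) = (-1)·(-22) = 22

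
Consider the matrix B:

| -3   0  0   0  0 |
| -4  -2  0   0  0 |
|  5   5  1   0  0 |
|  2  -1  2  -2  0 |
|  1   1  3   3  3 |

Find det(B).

B is lower triangular, so det(B) is the product of the diagonal entries:
det = (-3) · (-2) · (1) · (-2) · (3) = -36

-36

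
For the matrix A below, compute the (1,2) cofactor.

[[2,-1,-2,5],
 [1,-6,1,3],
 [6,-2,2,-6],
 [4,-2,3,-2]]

-32

Delete row 1 and column 2; the remaining 3×3 submatrix is [1 1 3; 6 2 -6; 4 3 -2].
Its determinant is 32.
The cofactor carries sign (−1)^(1+2) = −1, so C_{1,2} = −(32) = -32.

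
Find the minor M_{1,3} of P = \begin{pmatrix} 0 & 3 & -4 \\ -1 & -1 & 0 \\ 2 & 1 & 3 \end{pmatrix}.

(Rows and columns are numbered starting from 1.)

Delete row 1 and column 3; the remaining 2×2 submatrix is [-1 -1; 2 1].
Its determinant is (-1)·1 − (-1)·2 = 1.

1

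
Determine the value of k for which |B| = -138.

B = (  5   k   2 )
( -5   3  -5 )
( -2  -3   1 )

-8

Expanding along the column containing k, det(B) is linear in k: det(B) = (15)·k + (-18).
Set (15)·k + (-18) = -138  ⇒  (15)·k = -120  ⇒  k = -8.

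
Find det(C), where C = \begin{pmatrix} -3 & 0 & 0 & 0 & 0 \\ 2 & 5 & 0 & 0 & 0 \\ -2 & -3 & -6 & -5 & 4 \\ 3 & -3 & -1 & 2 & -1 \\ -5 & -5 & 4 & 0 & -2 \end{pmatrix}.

C is block lower-triangular with a 2×2 block and a 3×3 block on the diagonal, so its determinant equals the product of the determinants of the diagonal blocks.
det of the 2×2 block = -15
det of the 3×3 block = 22
det = (-15)·(22) = -330

|C| = -330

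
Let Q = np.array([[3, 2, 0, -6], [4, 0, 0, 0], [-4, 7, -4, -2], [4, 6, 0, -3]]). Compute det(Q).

Expand along row 2 (it has 3 zeros):
  − (4) · M_21   where M_21 = det([2 0 -6; 7 -4 -2; 6 0 -3]) = -120
det = (-1)·(4)·(-120) = 480

480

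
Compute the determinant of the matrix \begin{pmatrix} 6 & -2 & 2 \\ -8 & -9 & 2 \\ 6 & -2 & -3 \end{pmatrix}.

350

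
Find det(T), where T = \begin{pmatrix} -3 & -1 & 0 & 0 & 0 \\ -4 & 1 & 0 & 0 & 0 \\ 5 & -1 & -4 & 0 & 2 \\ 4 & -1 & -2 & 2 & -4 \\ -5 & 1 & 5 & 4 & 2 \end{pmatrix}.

T is block lower-triangular with a 2×2 block and a 3×3 block on the diagonal, so its determinant equals the product of the determinants of the diagonal blocks.
det of the 2×2 block = -7
det of the 3×3 block = -116
det = (-7)·(-116) = 812

The determinant is 812.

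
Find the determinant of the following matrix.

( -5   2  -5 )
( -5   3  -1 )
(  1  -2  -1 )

Expand along column 1:
  + (-5) · |3 -1; -2 -1| = (-5)·(-3 − 2) = 25
  − (-5) · |2 -5; -2 -1| = −(-5)·(-2 − 10) = -60
  + 1 · |2 -5; 3 -1| = 1·(-2 − (-15)) = 13
Sum: (25) + (-60) + (13) = -22

The determinant is -22.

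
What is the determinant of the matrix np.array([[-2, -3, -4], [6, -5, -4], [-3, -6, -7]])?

20

Expand along column 1:
  + (-2) · |-5 -4; -6 -7| = (-2)·(35 − 24) = -22
  − 6 · |-3 -4; -6 -7| = −6·(21 − 24) = 18
  + (-3) · |-3 -4; -5 -4| = (-3)·(12 − 20) = 24
Sum: (-22) + (18) + (24) = 20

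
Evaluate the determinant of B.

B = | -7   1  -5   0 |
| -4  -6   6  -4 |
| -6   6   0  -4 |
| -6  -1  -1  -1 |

324

Expand along row 1 (it has 1 zero):
  + (-7) · M_11   where M_11 = det([-6 6 -4; 6 0 -4; -1 -1 -1]) = 108
  − (1) · M_12   where M_12 = det([-4 6 -4; -6 0 -4; -6 -1 -1]) = 100
  + (-5) · M_13   where M_13 = det([-4 -6 -4; -6 6 -4; -6 -1 -1]) = -236
det = (+1)·(-7)·(108) + (-1)·(1)·(100) + (+1)·(-5)·(-236) = 324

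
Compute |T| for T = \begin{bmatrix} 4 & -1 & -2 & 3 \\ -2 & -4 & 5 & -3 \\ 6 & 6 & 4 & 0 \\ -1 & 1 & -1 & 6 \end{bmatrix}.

Expand along row 3 (it has 1 zero):
  + (6) · M_31   where M_31 = det([-1 -2 3; -4 5 -3; 1 -1 6]) = -72
  − (6) · M_32   where M_32 = det([4 -2 3; -2 5 -3; -1 -1 6]) = 99
  + (4) · M_33   where M_33 = det([4 -1 3; -2 -4 -3; -1 1 6]) = -117
det = (+1)·(6)·(-72) + (-1)·(6)·(99) + (+1)·(4)·(-117) = -1494

-1494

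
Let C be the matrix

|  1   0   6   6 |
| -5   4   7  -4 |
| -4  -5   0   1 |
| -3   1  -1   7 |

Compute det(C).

|C| = 3416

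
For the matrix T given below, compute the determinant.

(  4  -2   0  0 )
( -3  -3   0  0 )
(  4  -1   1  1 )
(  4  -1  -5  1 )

T is block lower-triangular with a 2×2 block and a 2×2 block on the diagonal, so its determinant equals the product of the determinants of the diagonal blocks.
det of the 2×2 block = -18
det of the 2×2 block = 6
det = (-18)·(6) = -108

det(T) = -108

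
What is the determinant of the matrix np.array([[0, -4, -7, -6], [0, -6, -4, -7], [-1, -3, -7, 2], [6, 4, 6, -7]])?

The determinant is 768.

Expand along column 1 (it has 2 zeros):
  + (-1) · M_31   where M_31 = det([-4 -7 -6; -6 -4 -7; 4 6 -7]) = 330
  − (6) · M_41   where M_41 = det([-4 -7 -6; -6 -4 -7; -3 -7 2]) = -183
det = (+1)·(-1)·(330) + (-1)·(6)·(-183) = 768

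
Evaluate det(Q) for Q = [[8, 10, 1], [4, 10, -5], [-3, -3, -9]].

Expand along row 1:
  + 8 · |10 -5; -3 -9| = 8·(-90 − 15) = -840
  − 10 · |4 -5; -3 -9| = −10·(-36 − 15) = 510
  + 1 · |4 10; -3 -3| = 1·(-12 − (-30)) = 18
Sum: (-840) + (510) + (18) = -312

-312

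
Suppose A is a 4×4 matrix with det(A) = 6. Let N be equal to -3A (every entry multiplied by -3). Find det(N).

For a 4×4 matrix, det(-3A) = (-3)^4·det(A) = 81·det(A).
det(N) = (81)·(6) = 486

det(N) = 486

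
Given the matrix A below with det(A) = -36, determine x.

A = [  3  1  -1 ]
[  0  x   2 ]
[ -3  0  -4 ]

2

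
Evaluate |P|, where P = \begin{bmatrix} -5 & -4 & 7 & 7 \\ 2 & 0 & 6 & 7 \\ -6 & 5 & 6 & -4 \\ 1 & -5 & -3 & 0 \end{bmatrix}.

The determinant is -1296.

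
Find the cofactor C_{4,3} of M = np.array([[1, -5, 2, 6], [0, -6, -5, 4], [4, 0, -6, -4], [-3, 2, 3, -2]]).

Delete row 4 and column 3; the remaining 3×3 submatrix is [1 -5 6; 0 -6 4; 4 0 -4].
Its determinant is 88.
The cofactor carries sign (−1)^(4+3) = −1, so C_{4,3} = −(88) = -88.

The cofactor is -88.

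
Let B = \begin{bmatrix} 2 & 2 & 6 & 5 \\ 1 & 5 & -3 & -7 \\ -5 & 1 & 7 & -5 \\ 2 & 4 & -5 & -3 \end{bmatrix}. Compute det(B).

Expand along row 1:
  + (2) · M_11   where M_11 = det([5 -3 -7; 1 7 -5; 4 -5 -3]) = 52
  − (2) · M_12   where M_12 = det([1 -3 -7; -5 7 -5; 2 -5 -3]) = -48
  + (6) · M_13   where M_13 = det([1 5 -7; -5 1 -5; 2 4 -3]) = 46
  − (5) · M_14   where M_14 = det([1 5 -3; -5 1 7; 2 4 -5]) = -22
det = (+1)·(2)·(52) + (-1)·(2)·(-48) + (+1)·(6)·(46) + (-1)·(5)·(-22) = 586

586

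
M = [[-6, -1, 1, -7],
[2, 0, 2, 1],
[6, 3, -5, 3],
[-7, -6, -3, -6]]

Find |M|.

Expand along row 2 (it has 1 zero):
  − (2) · M_21   where M_21 = det([-1 1 -7; 3 -5 3; -6 -3 -6]) = 234
  − (2) · M_23   where M_23 = det([-6 -1 -7; 6 3 3; -7 -6 -6]) = 90
  + (1) · M_24   where M_24 = det([-6 -1 1; 6 3 -5; -7 -6 -3]) = 166
det = (-1)·(2)·(234) + (-1)·(2)·(90) + (+1)·(1)·(166) = -482

-482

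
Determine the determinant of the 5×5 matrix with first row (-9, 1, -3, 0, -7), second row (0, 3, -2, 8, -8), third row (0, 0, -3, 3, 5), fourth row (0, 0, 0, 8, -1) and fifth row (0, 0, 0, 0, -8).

The matrix is upper triangular, so the determinant is the product of the diagonal entries:
det = (-9) · (3) · (-3) · (8) · (-8) = -5184

The determinant is -5184.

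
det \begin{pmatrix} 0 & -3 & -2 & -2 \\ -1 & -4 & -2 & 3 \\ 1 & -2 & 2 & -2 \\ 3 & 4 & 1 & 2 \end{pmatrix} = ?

Expand along row 1 (it has 1 zero):
  − (-3) · M_12   where M_12 = det([-1 -2 3; 1 2 -2; 3 1 2]) = -5
  + (-2) · M_13   where M_13 = det([-1 -4 3; 1 -2 -2; 3 4 2]) = 58
  − (-2) · M_14   where M_14 = det([-1 -4 -2; 1 -2 2; 3 4 1]) = -30
det = (-1)·(-3)·(-5) + (+1)·(-2)·(58) + (-1)·(-2)·(-30) = -191

The determinant is -191.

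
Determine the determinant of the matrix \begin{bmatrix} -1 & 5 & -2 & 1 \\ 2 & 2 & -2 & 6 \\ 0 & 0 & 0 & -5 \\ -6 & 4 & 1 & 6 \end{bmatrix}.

Expand along row 3 (it has 3 zeros):
  − (-5) · M_34   where M_34 = det([-1 5 -2; 2 2 -2; -6 4 1]) = 0
det = (-1)·(-5)·(0) = 0

0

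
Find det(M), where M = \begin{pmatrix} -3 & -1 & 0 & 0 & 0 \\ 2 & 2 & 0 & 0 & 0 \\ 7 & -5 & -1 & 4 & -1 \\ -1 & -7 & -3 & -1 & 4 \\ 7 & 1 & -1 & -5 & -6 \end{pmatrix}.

M is block lower-triangular with a 2×2 block and a 3×3 block on the diagonal, so its determinant equals the product of the determinants of the diagonal blocks.
det of the 2×2 block = -4
det of the 3×3 block = -128
det = (-4)·(-128) = 512

512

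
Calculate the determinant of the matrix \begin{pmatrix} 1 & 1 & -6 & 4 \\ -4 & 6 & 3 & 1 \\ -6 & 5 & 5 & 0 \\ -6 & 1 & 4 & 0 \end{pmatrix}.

-39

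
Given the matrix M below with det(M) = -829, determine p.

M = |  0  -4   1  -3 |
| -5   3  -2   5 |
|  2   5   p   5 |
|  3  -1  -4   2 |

6

Expanding along the column containing p, det(M) is linear in p: det(M) = (-88)·p + (-301).
Set (-88)·p + (-301) = -829  ⇒  (-88)·p = -528  ⇒  p = 6.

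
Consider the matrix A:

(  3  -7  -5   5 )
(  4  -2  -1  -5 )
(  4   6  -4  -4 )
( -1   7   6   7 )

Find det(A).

The determinant is -3470.

Expand along row 1:
  + (3) · M_11   where M_11 = det([-2 -1 -5; 6 -4 -4; 7 6 7]) = -242
  − (-7) · M_12   where M_12 = det([4 -1 -5; 4 -4 -4; -1 6 7]) = -92
  + (-5) · M_13   where M_13 = det([4 -2 -5; 4 6 -4; -1 7 7]) = 158
  − (5) · M_14   where M_14 = det([4 -2 -1; 4 6 -4; -1 7 6]) = 262
det = (+1)·(3)·(-242) + (-1)·(-7)·(-92) + (+1)·(-5)·(158) + (-1)·(5)·(262) = -3470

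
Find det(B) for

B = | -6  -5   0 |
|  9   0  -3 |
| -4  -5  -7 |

Expand along column 2:
  − (-5) · |9 -3; -4 -7| = −(-5)·(-63 − 12) = -375
  − (-5) · |-6 0; 9 -3| = −(-5)·(18 − 0) = 90
Sum: (-375) + (90) = -285

-285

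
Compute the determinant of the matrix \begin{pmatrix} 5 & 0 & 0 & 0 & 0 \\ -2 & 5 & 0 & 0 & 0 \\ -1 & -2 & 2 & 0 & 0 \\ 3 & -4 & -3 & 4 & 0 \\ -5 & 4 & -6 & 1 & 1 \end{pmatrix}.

The matrix is lower triangular, so the determinant is the product of the diagonal entries:
det = (5) · (5) · (2) · (4) · (1) = 200

The determinant is 200.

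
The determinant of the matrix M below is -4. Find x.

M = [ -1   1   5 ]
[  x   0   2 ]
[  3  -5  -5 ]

0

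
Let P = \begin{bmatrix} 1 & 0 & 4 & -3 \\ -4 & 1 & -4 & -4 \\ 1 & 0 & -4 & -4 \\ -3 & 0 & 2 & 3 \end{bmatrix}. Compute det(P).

Expand along column 2 (it has 3 zeros):
  + (1) · M_22   where M_22 = det([1 4 -3; 1 -4 -4; -3 2 3]) = 62
det = (+1)·(1)·(62) = 62

The determinant is 62.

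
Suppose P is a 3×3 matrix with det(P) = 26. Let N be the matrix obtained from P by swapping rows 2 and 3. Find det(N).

Swapping two rows multiplies the determinant by −1.
det(N) = (-1)·(26) = -26

det(N) = -26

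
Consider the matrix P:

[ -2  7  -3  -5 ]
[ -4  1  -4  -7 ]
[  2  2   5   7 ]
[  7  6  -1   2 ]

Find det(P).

|P| = -23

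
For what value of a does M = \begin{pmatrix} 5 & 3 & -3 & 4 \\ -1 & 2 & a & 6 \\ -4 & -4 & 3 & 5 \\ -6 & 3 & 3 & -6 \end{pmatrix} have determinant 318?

Expanding along the column containing a, det(M) is linear in a: det(M) = (261)·a + (-204).
Set (261)·a + (-204) = 318  ⇒  (261)·a = 522  ⇒  a = 2.

a = 2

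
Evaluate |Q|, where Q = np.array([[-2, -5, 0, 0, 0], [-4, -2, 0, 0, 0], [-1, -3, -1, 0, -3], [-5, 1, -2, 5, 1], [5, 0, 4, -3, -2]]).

Q is block lower-triangular with a 2×2 block and a 3×3 block on the diagonal, so its determinant equals the product of the determinants of the diagonal blocks.
det of the 2×2 block = -16
det of the 3×3 block = 49
det = (-16)·(49) = -784

det(Q) = -784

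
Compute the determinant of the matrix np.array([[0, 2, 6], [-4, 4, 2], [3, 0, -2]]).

-76

Expand along column 1:
  − (-4) · |2 6; 0 -2| = −(-4)·(-4 − 0) = -16
  + 3 · |2 6; 4 2| = 3·(4 − 24) = -60
Sum: (-16) + (-60) = -76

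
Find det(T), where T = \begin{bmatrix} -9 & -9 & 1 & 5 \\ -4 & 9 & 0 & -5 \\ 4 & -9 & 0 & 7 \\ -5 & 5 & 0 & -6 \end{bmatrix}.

det(T) = -50

Expand along column 3 (it has 3 zeros):
  + (1) · M_13   where M_13 = det([-4 9 -5; 4 -9 7; -5 5 -6]) = -50
det = (+1)·(1)·(-50) = -50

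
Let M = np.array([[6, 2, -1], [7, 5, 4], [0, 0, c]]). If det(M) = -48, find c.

Expanding along the column containing c, det(M) is linear in c: det(M) = (16)·c + (0).
Set (16)·c + (0) = -48  ⇒  (16)·c = -48  ⇒  c = -3.

-3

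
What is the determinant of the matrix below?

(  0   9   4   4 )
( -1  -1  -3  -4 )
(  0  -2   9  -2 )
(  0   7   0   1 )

-219

Expand along column 1 (it has 3 zeros):
  − (-1) · M_21   where M_21 = det([9 4 4; -2 9 -2; 7 0 1]) = -219
det = (-1)·(-1)·(-219) = -219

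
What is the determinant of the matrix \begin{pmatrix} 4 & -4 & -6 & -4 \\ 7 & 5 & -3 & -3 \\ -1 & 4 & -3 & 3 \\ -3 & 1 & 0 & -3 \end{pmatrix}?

Expand along row 4 (it has 1 zero):
  − (-3) · M_41   where M_41 = det([-4 -6 -4; 5 -3 -3; 4 -3 3]) = 246
  + (1) · M_42   where M_42 = det([4 -6 -4; 7 -3 -3; -1 -3 3]) = 132
  + (-3) · M_44   where M_44 = det([4 -4 -6; 7 5 -3; -1 4 -3]) = -306
det = (-1)·(-3)·(246) + (+1)·(1)·(132) + (+1)·(-3)·(-306) = 1788

1788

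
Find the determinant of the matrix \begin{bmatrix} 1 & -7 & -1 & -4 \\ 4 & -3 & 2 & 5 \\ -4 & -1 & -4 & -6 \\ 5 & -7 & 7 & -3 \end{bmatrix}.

-142

Expand along row 1:
  + (1) · M_11   where M_11 = det([-3 2 5; -1 -4 -6; -7 7 -3]) = -259
  − (-7) · M_12   where M_12 = det([4 2 5; -4 -4 -6; 5 7 -3]) = 92
  + (-1) · M_13   where M_13 = det([4 -3 5; -4 -1 -6; 5 -7 -3]) = 135
  − (-4) · M_14   where M_14 = det([4 -3 2; -4 -1 -4; 5 -7 7]) = -98
det = (+1)·(1)·(-259) + (-1)·(-7)·(92) + (+1)·(-1)·(135) + (-1)·(-4)·(-98) = -142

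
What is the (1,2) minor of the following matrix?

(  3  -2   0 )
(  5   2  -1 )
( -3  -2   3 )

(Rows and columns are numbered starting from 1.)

12

Delete row 1 and column 2; the remaining 2×2 submatrix is [5 -1; -3 3].
Its determinant is 5·3 − (-1)·(-3) = 12.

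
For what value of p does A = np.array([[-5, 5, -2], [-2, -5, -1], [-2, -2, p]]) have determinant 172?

Expanding along the row containing p, det(A) is linear in p: det(A) = (35)·p + (32).
Set (35)·p + (32) = 172  ⇒  (35)·p = 140  ⇒  p = 4.

p = 4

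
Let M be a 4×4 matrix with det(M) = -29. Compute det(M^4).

707281

det(M^4) = (det M)^4 = (-29)^4 = 707281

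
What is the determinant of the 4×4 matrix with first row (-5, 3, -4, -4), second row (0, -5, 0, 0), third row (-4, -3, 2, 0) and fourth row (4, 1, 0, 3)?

230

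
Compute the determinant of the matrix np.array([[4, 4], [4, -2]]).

-24

det = 4·(-2) − 4·4 = -8 − 16 = -24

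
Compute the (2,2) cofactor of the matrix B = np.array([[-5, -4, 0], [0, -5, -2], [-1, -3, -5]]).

25

Delete row 2 and column 2; the remaining 2×2 submatrix is [-5 0; -1 -5].
Its determinant is (-5)·(-5) − 0·(-1) = 25.
The cofactor carries sign (−1)^(2+2) = +1, so C_{2,2} = +(25) = 25.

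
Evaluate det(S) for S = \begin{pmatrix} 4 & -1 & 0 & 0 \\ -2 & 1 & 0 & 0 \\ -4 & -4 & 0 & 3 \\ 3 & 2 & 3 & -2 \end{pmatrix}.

S is block lower-triangular with a 2×2 block and a 2×2 block on the diagonal, so its determinant equals the product of the determinants of the diagonal blocks.
det of the 2×2 block = 2
det of the 2×2 block = -9
det = (2)·(-9) = -18

-18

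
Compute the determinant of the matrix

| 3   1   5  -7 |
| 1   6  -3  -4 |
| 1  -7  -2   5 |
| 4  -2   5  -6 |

The determinant is 0.

Expand along row 1:
  + (3) · M_11   where M_11 = det([6 -3 -4; -7 -2 5; -2 5 -6]) = 234
  − (1) · M_12   where M_12 = det([1 -3 -4; 1 -2 5; 4 5 -6]) = -143
  + (5) · M_13   where M_13 = det([1 6 -4; 1 -7 5; 4 -2 -6]) = 104
  − (-7) · M_14   where M_14 = det([1 6 -3; 1 -7 -2; 4 -2 5]) = -195
det = (+1)·(3)·(234) + (-1)·(1)·(-143) + (+1)·(5)·(104) + (-1)·(-7)·(-195) = 0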